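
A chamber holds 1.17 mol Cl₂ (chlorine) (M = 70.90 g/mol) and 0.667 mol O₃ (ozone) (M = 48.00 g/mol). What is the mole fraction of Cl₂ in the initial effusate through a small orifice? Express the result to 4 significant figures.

Each component's effusion rate ∝ (its partial pressure)·(1/√M) ∝ n_i/√M_i.
x_Cl₂(eff) = (n_Cl₂/√M_Cl₂) / (n_Cl₂/√M_Cl₂ + n_O₃/√M_O₃)
= (1.17/√70.90) / (1.17/√70.90 + 0.667/√48.00) = 0.1390/(0.1390 + 0.09627) = 0.5907.

0.5907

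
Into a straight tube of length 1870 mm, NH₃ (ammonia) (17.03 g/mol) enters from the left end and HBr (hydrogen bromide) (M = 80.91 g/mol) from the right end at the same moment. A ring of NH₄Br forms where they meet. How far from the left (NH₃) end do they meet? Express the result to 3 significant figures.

1280 mm

Graham's law gives d_NH₃/d_HBr = rate_NH₃/rate_HBr = √(M_HBr/M_NH₃) = √(80.91/17.03) = 2.180.
With d_NH₃ + d_HBr = 1870 mm, d_HBr = 1870/(1 + 2.180) = 588.1 mm.
d_NH₃ = 1870 − 588.1 = 1280 mm.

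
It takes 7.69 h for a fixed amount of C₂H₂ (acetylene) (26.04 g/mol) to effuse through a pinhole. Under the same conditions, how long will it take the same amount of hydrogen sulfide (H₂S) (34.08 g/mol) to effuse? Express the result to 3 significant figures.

Graham's law gives t_H₂S/t_C₂H₂ = √(M_H₂S/M_C₂H₂) = √(34.08/26.04) = √1.309 = 1.144.
So the time for H₂S is 7.69 × 1.144 = 8.80 h.

8.80 h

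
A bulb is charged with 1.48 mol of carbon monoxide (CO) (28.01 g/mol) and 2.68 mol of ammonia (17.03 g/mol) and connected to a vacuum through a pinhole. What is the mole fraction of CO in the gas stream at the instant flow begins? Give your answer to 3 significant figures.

Each component's effusion rate ∝ (its partial pressure)·(1/√M) ∝ n_i/√M_i.
x_CO(eff) = (n_CO/√M_CO) / (n_CO/√M_CO + n_NH₃/√M_NH₃)
= (1.48/√28.01) / (1.48/√28.01 + 2.68/√17.03) = 0.2796/(0.2796 + 0.6494) = 0.301.

0.301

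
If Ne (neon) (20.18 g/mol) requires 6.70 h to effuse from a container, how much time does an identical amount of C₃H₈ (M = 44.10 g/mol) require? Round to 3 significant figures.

Graham's law gives t_C₃H₈/t_Ne = √(M_C₃H₈/M_Ne) = √(44.10/20.18) = √2.185 = 1.478.
So the time for C₃H₈ is 6.70 × 1.478 = 9.90 h.

9.90 h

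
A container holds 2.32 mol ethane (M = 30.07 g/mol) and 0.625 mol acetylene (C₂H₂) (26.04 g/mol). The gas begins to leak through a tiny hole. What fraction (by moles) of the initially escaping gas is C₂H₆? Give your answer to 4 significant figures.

Effusion rate of each component ∝ n_i/√M_i (partial pressure × 1/√M).
x_C₂H₆(eff) = (n_C₂H₆/√M_C₂H₆) / (n_C₂H₆/√M_C₂H₆ + n_C₂H₂/√M_C₂H₂)
= (2.32/√30.07) / (2.32/√30.07 + 0.625/√26.04) = 0.4231/(0.4231 + 0.1225) = 0.7755.

0.7755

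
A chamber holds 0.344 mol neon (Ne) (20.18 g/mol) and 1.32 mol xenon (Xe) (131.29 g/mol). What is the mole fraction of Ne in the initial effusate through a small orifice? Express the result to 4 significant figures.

0.3993

Effusion rate of each component ∝ n_i/√M_i (partial pressure × 1/√M).
So x_Ne in the escaping gas = (n_Ne/√M_Ne) / Σ(n_i/√M_i)
= (0.344/√20.18) / (0.344/√20.18 + 1.32/√131.29) = 0.07658/(0.07658 + 0.1152) = 0.3993.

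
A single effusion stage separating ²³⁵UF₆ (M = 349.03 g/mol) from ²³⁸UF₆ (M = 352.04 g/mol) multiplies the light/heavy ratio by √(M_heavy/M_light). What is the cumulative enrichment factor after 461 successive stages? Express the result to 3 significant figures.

After 461 stages the ratio has grown by (√(352.04/349.03))^461 = (352.04/349.03)^(461/2).
= 1.00862^(461/2) = 7.24.

7.24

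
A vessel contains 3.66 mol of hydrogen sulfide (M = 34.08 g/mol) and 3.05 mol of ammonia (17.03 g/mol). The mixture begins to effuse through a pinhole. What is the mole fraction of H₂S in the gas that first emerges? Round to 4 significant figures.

0.4590

The effusion rate of species i is ∝ p_i/√M_i ∝ n_i/√M_i.
Mole fraction of H₂S in the effusate = (n_H₂S/√M_H₂S) / (n_H₂S/√M_H₂S + n_NH₃/√M_NH₃)
= (3.66/√34.08) / (3.66/√34.08 + 3.05/√17.03) = 0.6269/(0.6269 + 0.7391) = 0.4590.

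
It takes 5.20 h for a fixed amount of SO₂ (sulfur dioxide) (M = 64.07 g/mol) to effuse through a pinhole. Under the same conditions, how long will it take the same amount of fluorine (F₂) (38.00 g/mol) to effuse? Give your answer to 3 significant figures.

Using Graham's law: t_F₂/t_SO₂ = √(M_F₂/M_SO₂) = √(38.00/64.07) = √0.5931 = 0.7701.
So the time for F₂ is 5.20 × 0.7701 = 4.00 h.

4.00 h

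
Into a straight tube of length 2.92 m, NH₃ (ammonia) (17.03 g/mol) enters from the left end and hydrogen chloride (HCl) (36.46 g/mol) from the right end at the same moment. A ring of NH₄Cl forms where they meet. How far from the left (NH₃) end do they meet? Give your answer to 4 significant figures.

1.735 m

Distances travelled in equal time are proportional to diffusion rates, so d_NH₃/d_HCl = √(M_HCl/M_NH₃) = √(36.46/17.03) = 1.463.
With d_NH₃ + d_HCl = 2.92 m, d_HCl = 2.92/(1 + 1.463) = 1.185 m.
d_NH₃ = 2.92 − 1.185 = 1.735 m.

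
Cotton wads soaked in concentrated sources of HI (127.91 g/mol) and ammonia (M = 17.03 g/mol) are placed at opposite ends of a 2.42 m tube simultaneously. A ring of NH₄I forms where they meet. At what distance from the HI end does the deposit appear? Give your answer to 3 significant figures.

The fronts meet when d_HI + d_NH₃ = L with d_HI/d_NH₃ = √(M_NH₃/M_HI) (Graham's law). Here √(M_NH₃/M_HI) = √(17.03/127.91) = 0.3649.
With d_HI + d_NH₃ = 2.42 m, d_NH₃ = 2.42/(1 + 0.3649) = 1.773 m.
d_HI = 2.42 − 1.773 = 0.647 m.

0.647 m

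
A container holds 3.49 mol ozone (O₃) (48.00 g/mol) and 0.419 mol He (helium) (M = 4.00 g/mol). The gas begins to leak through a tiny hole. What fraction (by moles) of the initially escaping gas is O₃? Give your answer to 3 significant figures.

0.706

The effusion rate of species i is ∝ p_i/√M_i ∝ n_i/√M_i.
Mole fraction of O₃ in the effusate = (n_O₃/√M_O₃) / (n_O₃/√M_O₃ + n_He/√M_He)
= (3.49/√48.00) / (3.49/√48.00 + 0.419/√4.00) = 0.5037/(0.5037 + 0.2095) = 0.706.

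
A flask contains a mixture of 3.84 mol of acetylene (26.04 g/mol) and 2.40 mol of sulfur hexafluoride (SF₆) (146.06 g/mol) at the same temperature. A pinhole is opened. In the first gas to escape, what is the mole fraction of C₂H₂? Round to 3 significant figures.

0.791

The effusion rate of species i is ∝ p_i/√M_i ∝ n_i/√M_i.
Mole fraction of C₂H₂ in the effusate = (n_C₂H₂/√M_C₂H₂) / (n_C₂H₂/√M_C₂H₂ + n_SF₆/√M_SF₆)
= (3.84/√26.04) / (3.84/√26.04 + 2.40/√146.06) = 0.7525/(0.7525 + 0.1986) = 0.791.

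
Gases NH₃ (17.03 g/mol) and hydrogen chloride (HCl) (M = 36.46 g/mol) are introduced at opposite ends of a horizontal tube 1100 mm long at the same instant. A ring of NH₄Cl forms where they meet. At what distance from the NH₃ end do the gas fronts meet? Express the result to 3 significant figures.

The fronts meet when d_NH₃ + d_HCl = L with d_NH₃/d_HCl = √(M_HCl/M_NH₃) (Graham's law). Here √(M_HCl/M_NH₃) = √(36.46/17.03) = 1.463.
With d_NH₃ + d_HCl = 1100 mm, d_HCl = 1100/(1 + 1.463) = 446.6 mm.
d_NH₃ = 1100 − 446.6 = 653 mm.

653 mm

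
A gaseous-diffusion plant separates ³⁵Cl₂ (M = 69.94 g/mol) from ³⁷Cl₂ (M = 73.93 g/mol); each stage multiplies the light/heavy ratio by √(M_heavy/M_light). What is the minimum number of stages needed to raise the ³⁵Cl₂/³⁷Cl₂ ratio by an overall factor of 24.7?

Single-stage factor α = √(73.93/69.94), so ln α = ½ ln(1.05705) = 0.02774.
Need α^N ≥ 24.7 ⇒ N ≥ ln(24.7) / ln α = 3.207 / 0.02774 = 115.60.
Rounding up, N = 116 stages.

116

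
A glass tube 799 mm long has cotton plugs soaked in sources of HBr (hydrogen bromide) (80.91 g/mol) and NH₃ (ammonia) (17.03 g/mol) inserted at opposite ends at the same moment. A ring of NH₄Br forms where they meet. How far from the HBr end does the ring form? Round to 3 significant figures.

In equal time, each gas travels a distance ∝ its rate ∝ 1/√M, so d_HBr/d_NH₃ = √(M_NH₃/M_HBr) = √(17.03/80.91) = 0.4588.
With d_HBr + d_NH₃ = 799 mm, d_NH₃ = 799/(1 + 0.4588) = 547.7 mm.
d_HBr = 799 − 547.7 = 251 mm.

251 mm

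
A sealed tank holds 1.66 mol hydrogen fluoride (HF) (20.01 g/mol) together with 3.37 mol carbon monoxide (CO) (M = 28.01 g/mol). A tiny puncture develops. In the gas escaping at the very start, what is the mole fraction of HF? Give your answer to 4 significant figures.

0.3682

Effusion rate of each component ∝ n_i/√M_i (partial pressure × 1/√M).
So x_HF in the escaping gas = (n_HF/√M_HF) / Σ(n_i/√M_i)
= (1.66/√20.01) / (1.66/√20.01 + 3.37/√28.01) = 0.3711/(0.3711 + 0.6368) = 0.3682.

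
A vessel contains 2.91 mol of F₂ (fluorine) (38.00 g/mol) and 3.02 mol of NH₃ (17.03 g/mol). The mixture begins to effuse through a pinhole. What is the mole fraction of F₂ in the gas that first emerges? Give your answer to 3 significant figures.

Effusion rate of each component ∝ n_i/√M_i (partial pressure × 1/√M).
So x_F₂ in the escaping gas = (n_F₂/√M_F₂) / Σ(n_i/√M_i)
= (2.91/√38.00) / (2.91/√38.00 + 3.02/√17.03) = 0.4721/(0.4721 + 0.7318) = 0.392.

0.392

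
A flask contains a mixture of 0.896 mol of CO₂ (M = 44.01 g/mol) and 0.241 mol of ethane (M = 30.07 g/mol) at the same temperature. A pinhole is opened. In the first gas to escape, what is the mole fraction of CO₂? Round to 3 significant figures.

Rate_i ∝ x_i/√M_i (Graham's law weighted by mole fraction), so the effusate composition follows n_i/√M_i.
So x_CO₂ in the escaping gas = (n_CO₂/√M_CO₂) / Σ(n_i/√M_i)
= (0.896/√44.01) / (0.896/√44.01 + 0.241/√30.07) = 0.1351/(0.1351 + 0.04395) = 0.754.

0.754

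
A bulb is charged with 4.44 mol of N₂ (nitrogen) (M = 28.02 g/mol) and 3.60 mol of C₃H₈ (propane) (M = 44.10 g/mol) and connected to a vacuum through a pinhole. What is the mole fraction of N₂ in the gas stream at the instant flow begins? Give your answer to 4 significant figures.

Effusion rate of each component ∝ n_i/√M_i (partial pressure × 1/√M).
x_N₂(eff) = (n_N₂/√M_N₂) / (n_N₂/√M_N₂ + n_C₃H₈/√M_C₃H₈)
= (4.44/√28.02) / (4.44/√28.02 + 3.60/√44.10) = 0.8388/(0.8388 + 0.5421) = 0.6074.

0.6074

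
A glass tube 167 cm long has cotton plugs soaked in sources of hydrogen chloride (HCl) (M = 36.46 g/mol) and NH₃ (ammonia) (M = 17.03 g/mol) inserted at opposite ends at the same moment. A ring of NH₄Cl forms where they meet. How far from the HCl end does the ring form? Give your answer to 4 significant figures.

In equal time, each gas travels a distance ∝ its rate ∝ 1/√M, so d_HCl/d_NH₃ = √(M_NH₃/M_HCl) = √(17.03/36.46) = 0.6834.
With d_HCl + d_NH₃ = 167 cm, d_NH₃ = 167/(1 + 0.6834) = 99.20 cm.
d_HCl = 167 − 99.20 = 67.80 cm.

67.80 cm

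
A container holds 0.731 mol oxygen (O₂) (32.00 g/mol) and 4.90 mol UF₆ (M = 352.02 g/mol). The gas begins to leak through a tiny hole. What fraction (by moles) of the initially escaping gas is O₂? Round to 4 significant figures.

0.3310

Rate_i ∝ x_i/√M_i (Graham's law weighted by mole fraction), so the effusate composition follows n_i/√M_i.
Mole fraction of O₂ in the effusate = (n_O₂/√M_O₂) / (n_O₂/√M_O₂ + n_UF₆/√M_UF₆)
= (0.731/√32.00) / (0.731/√32.00 + 4.90/√352.02) = 0.1292/(0.1292 + 0.2612) = 0.3310.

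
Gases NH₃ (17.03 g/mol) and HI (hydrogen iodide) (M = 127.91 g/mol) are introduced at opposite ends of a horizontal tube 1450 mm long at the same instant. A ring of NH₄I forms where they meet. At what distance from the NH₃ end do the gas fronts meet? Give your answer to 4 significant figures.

1062 mm

The fronts meet when d_NH₃ + d_HI = L with d_NH₃/d_HI = √(M_HI/M_NH₃) (Graham's law). Here √(M_HI/M_NH₃) = √(127.91/17.03) = 2.741.
With d_NH₃ + d_HI = 1450 mm, d_HI = 1450/(1 + 2.741) = 387.6 mm.
d_NH₃ = 1450 − 387.6 = 1062 mm.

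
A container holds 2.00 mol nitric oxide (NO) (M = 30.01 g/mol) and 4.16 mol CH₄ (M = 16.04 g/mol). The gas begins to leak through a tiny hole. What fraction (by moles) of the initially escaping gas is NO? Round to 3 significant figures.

0.260

Each component's effusion rate ∝ (its partial pressure)·(1/√M) ∝ n_i/√M_i.
Mole fraction of NO in the effusate = (n_NO/√M_NO) / (n_NO/√M_NO + n_CH₄/√M_CH₄)
= (2.00/√30.01) / (2.00/√30.01 + 4.16/√16.04) = 0.3651/(0.3651 + 1.039) = 0.260.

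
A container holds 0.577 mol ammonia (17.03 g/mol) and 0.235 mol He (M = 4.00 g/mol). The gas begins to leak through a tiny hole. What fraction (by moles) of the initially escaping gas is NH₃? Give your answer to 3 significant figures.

0.543

Each component's effusion rate ∝ (its partial pressure)·(1/√M) ∝ n_i/√M_i.
Mole fraction of NH₃ in the effusate = (n_NH₃/√M_NH₃) / (n_NH₃/√M_NH₃ + n_He/√M_He)
= (0.577/√17.03) / (0.577/√17.03 + 0.235/√4.00) = 0.1398/(0.1398 + 0.1175) = 0.543.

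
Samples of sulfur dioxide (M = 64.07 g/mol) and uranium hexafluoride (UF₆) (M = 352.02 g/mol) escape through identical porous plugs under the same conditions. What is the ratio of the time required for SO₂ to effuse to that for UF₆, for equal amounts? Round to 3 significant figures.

Since effusion rate ∝ 1/√M, t_SO₂/t_UF₆ = √(M_SO₂/M_UF₆) = √(64.07/352.02) = √0.1820 = 0.427.

0.427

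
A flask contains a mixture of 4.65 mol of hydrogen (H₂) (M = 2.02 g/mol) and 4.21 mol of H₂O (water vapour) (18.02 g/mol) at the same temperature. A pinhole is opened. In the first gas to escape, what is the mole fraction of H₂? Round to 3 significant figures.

0.767

The effusion rate of species i is ∝ p_i/√M_i ∝ n_i/√M_i.
So x_H₂ in the escaping gas = (n_H₂/√M_H₂) / Σ(n_i/√M_i)
= (4.65/√2.02) / (4.65/√2.02 + 4.21/√18.02) = 3.272/(3.272 + 0.9918) = 0.767.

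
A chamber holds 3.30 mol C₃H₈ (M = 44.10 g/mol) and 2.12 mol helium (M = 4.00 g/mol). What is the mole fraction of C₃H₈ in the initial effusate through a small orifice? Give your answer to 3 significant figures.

Each component's effusion rate ∝ (its partial pressure)·(1/√M) ∝ n_i/√M_i.
x_C₃H₈(eff) = (n_C₃H₈/√M_C₃H₈) / (n_C₃H₈/√M_C₃H₈ + n_He/√M_He)
= (3.30/√44.10) / (3.30/√44.10 + 2.12/√4.00) = 0.4969/(0.4969 + 1.060) = 0.319.

0.319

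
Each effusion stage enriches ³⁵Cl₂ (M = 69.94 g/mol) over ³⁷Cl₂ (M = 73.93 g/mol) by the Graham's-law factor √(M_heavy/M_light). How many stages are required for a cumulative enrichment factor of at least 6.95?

Per stage α = (73.93/69.94)^(1/2) = 1.05705^0.5, giving ln α = 0.02774.
Need α^N ≥ 6.95 ⇒ N ≥ ln(6.95) / ln α = 1.939 / 0.02774 = 69.89.
Minimum whole number of stages: N = 70.

70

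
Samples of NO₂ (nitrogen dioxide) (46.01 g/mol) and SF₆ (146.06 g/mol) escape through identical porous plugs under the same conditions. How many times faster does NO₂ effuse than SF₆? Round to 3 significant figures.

1.78

By Graham's law, rate_NO₂/rate_SF₆ = √(M_SF₆/M_NO₂) = √(146.06/46.01) = √3.175 = 1.78.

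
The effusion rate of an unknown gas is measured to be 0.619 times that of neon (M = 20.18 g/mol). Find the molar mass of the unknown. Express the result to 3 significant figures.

From Graham's law, rate_X/rate_Ne = √(M_Ne/M_X).
0.619 = √(20.18/M_X)
M_X = 20.18 / 0.619² = 20.18 / 0.3832 = 52.7 g/mol

52.7 g/mol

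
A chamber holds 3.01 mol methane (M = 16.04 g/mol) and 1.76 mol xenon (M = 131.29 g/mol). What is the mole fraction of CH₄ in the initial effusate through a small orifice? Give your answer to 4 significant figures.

0.8303

The effusion rate of species i is ∝ p_i/√M_i ∝ n_i/√M_i.
So x_CH₄ in the escaping gas = (n_CH₄/√M_CH₄) / Σ(n_i/√M_i)
= (3.01/√16.04) / (3.01/√16.04 + 1.76/√131.29) = 0.7516/(0.7516 + 0.1536) = 0.8303.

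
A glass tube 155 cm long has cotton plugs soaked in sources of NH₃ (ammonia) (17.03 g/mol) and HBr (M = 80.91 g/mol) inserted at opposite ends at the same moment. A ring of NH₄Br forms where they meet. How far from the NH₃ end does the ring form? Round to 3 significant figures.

In equal time, each gas travels a distance ∝ its rate ∝ 1/√M, so d_NH₃/d_HBr = √(M_HBr/M_NH₃) = √(80.91/17.03) = 2.180.
With d_NH₃ + d_HBr = 155 cm, d_HBr = 155/(1 + 2.180) = 48.75 cm.
d_NH₃ = 155 − 48.75 = 106 cm.

106 cm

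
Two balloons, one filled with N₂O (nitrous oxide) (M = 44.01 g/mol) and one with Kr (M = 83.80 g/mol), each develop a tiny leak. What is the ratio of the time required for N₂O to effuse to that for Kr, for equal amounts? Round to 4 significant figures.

0.7247

Using Graham's law: t_N₂O/t_Kr = √(M_N₂O/M_Kr) = √(44.01/83.80) = √0.5252 = 0.7247.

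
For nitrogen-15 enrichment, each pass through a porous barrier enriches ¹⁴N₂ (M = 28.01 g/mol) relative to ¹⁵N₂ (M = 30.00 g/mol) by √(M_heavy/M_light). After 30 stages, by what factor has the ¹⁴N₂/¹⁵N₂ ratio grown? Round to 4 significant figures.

2.800

Each stage multiplies the ratio by α = √(30.00/28.01), so after 30 stages the overall factor is α^30 = (30.00/28.01)^(30/2).
= 1.07105^15 = 2.800.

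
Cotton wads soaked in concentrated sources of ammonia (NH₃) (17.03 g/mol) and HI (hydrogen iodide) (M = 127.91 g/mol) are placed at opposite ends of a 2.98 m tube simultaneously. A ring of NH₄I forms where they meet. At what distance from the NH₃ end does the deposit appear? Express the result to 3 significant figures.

Distances travelled in equal time are proportional to diffusion rates, so d_NH₃/d_HI = √(M_HI/M_NH₃) = √(127.91/17.03) = 2.741.
With d_NH₃ + d_HI = 2.98 m, d_HI = 2.98/(1 + 2.741) = 0.7967 m.
d_NH₃ = 2.98 − 0.7967 = 2.18 m.

2.18 m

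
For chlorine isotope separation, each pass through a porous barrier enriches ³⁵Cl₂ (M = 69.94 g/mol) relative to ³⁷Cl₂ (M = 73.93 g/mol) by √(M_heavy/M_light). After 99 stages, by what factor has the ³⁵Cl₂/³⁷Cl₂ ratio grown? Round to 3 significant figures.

The single-stage factor is √(M_heavy/M_light), so 99 stages give [√(73.93/69.94)]^99 = (73.93/69.94)^(99/2).
= 1.05705^(99/2) = 15.6.

15.6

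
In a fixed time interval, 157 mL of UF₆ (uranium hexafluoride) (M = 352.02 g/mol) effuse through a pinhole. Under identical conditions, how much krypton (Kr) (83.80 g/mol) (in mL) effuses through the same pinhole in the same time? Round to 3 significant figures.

Since effusion rate ∝ 1/√M, rate_Kr/rate_UF₆ = √(M_UF₆/M_Kr) = √(352.02/83.80) = √4.201 = 2.050.
So the volume for Kr is 157 × 2.050 = 322 mL.

322 mL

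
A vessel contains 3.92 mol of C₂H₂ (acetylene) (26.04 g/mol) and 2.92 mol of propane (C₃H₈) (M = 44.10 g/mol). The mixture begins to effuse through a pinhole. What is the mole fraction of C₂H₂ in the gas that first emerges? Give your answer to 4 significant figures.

0.6360

The effusion rate of species i is ∝ p_i/√M_i ∝ n_i/√M_i.
x_C₂H₂(eff) = (n_C₂H₂/√M_C₂H₂) / (n_C₂H₂/√M_C₂H₂ + n_C₃H₈/√M_C₃H₈)
= (3.92/√26.04) / (3.92/√26.04 + 2.92/√44.10) = 0.7682/(0.7682 + 0.4397) = 0.6360.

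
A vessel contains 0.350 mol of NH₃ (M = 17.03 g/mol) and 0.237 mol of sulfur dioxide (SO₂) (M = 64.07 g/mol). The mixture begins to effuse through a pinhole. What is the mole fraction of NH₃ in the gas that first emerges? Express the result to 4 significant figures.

Effusion rate of each component ∝ n_i/√M_i (partial pressure × 1/√M).
So x_NH₃ in the escaping gas = (n_NH₃/√M_NH₃) / Σ(n_i/√M_i)
= (0.350/√17.03) / (0.350/√17.03 + 0.237/√64.07) = 0.08481/(0.08481 + 0.02961) = 0.7412.

0.7412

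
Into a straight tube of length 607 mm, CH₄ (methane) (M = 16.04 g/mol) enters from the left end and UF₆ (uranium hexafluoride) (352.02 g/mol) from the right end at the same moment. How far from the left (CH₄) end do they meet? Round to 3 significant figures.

500 mm

In equal time, each gas travels a distance ∝ its rate ∝ 1/√M, so d_CH₄/d_UF₆ = √(M_UF₆/M_CH₄) = √(352.02/16.04) = 4.685.
With d_CH₄ + d_UF₆ = 607 mm, d_UF₆ = 607/(1 + 4.685) = 106.8 mm.
d_CH₄ = 607 − 106.8 = 500 mm.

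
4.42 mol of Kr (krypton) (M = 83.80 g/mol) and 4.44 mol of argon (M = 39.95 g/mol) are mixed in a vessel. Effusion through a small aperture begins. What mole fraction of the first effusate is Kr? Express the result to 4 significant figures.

Each component's effusion rate ∝ (its partial pressure)·(1/√M) ∝ n_i/√M_i.
x_Kr(eff) = (n_Kr/√M_Kr) / (n_Kr/√M_Kr + n_Ar/√M_Ar)
= (4.42/√83.80) / (4.42/√83.80 + 4.44/√39.95) = 0.4828/(0.4828 + 0.7025) = 0.4074.

0.4074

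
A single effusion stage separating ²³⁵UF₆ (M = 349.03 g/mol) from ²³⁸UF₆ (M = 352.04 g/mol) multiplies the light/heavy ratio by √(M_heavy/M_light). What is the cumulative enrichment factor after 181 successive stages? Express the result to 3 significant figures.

2.18

After 181 stages the ratio has grown by (√(352.04/349.03))^181 = (352.04/349.03)^(181/2).
= 1.00862^(181/2) = 2.18.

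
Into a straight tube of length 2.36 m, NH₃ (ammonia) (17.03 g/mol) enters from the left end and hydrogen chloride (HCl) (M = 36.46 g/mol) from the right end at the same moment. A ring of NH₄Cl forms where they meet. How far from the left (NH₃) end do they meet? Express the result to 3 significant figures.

In equal time, each gas travels a distance ∝ its rate ∝ 1/√M, so d_NH₃/d_HCl = √(M_HCl/M_NH₃) = √(36.46/17.03) = 1.463.
With d_NH₃ + d_HCl = 2.36 m, d_HCl = 2.36/(1 + 1.463) = 0.9581 m.
d_NH₃ = 2.36 − 0.9581 = 1.40 m.

1.40 m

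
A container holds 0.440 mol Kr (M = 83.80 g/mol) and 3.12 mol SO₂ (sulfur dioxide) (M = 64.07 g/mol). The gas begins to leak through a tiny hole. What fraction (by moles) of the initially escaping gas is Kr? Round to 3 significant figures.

0.110

The effusion rate of species i is ∝ p_i/√M_i ∝ n_i/√M_i.
So x_Kr in the escaping gas = (n_Kr/√M_Kr) / Σ(n_i/√M_i)
= (0.440/√83.80) / (0.440/√83.80 + 3.12/√64.07) = 0.04807/(0.04807 + 0.3898) = 0.110.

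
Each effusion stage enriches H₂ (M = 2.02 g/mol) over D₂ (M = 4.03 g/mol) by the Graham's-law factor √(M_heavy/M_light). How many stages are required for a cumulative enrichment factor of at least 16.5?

9

With α = √(4.03/2.02) per stage, ln α = ½ ln(1.99505) = 0.3453.
Need α^N ≥ 16.5 ⇒ N ≥ ln(16.5) / ln α = 2.803 / 0.3453 = 8.12.
So at least 9 stages are needed.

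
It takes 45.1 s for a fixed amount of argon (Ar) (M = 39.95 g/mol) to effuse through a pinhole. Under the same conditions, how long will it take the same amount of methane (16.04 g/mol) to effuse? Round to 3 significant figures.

Graham's law gives t_CH₄/t_Ar = √(M_CH₄/M_Ar) = √(16.04/39.95) = √0.4015 = 0.6336.
So the time for CH₄ is 45.1 × 0.6336 = 28.6 s.

28.6 s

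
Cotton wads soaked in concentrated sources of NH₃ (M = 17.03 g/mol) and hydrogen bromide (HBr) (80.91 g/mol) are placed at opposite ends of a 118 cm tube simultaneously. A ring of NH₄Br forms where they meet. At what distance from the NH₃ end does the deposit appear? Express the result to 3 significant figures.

In equal time, each gas travels a distance ∝ its rate ∝ 1/√M, so d_NH₃/d_HBr = √(M_HBr/M_NH₃) = √(80.91/17.03) = 2.180.
With d_NH₃ + d_HBr = 118 cm, d_HBr = 118/(1 + 2.180) = 37.11 cm.
d_NH₃ = 118 − 37.11 = 80.9 cm.

80.9 cm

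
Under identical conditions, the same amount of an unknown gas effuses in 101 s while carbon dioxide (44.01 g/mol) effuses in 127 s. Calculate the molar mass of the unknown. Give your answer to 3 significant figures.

Since effusion rate ∝ 1/√M, t_X/t_CO₂ = √(M_X/M_CO₂).
101/127 = 0.7953 = √(M_X/44.01)
M_X = 44.01 × 0.7953² = 44.01 × 0.6325 = 27.8 g/mol

27.8 g/mol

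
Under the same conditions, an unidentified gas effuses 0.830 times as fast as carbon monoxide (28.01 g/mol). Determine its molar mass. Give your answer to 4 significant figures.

Graham's law gives rate_X/rate_CO = √(M_CO/M_X).
0.830 = √(28.01/M_X)
M_X = 28.01 / 0.830² = 28.01 / 0.6889 = 40.66 g/mol

40.66 g/mol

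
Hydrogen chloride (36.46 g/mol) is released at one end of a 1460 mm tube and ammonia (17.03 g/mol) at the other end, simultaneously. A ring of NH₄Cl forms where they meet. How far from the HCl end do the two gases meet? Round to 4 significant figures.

592.7 mm

In equal time, each gas travels a distance ∝ its rate ∝ 1/√M, so d_HCl/d_NH₃ = √(M_NH₃/M_HCl) = √(17.03/36.46) = 0.6834.
With d_HCl + d_NH₃ = 1460 mm, d_NH₃ = 1460/(1 + 0.6834) = 867.3 mm.
d_HCl = 1460 − 867.3 = 592.7 mm.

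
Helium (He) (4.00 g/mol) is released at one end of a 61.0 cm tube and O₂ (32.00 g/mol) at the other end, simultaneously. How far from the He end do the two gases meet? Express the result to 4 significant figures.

In equal time, each gas travels a distance ∝ its rate ∝ 1/√M, so d_He/d_O₂ = √(M_O₂/M_He) = √(32.00/4.00) = 2.828.
With d_He + d_O₂ = 61.0 cm, d_O₂ = 61.0/(1 + 2.828) = 15.93 cm.
d_He = 61.0 − 15.93 = 45.07 cm.

45.07 cm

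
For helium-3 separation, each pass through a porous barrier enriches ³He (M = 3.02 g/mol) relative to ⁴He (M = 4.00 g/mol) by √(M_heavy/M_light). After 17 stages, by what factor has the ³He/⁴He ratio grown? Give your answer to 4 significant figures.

Overall factor = α^17 with α = √(4.00/3.02), i.e. (4.00/3.02)^(17/2).
= 1.32450^(17/2) = 10.90.

10.90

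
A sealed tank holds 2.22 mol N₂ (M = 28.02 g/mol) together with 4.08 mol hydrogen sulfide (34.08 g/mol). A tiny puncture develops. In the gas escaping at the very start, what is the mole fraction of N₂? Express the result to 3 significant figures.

The effusion rate of species i is ∝ p_i/√M_i ∝ n_i/√M_i.
Mole fraction of N₂ in the effusate = (n_N₂/√M_N₂) / (n_N₂/√M_N₂ + n_H₂S/√M_H₂S)
= (2.22/√28.02) / (2.22/√28.02 + 4.08/√34.08) = 0.4194/(0.4194 + 0.6989) = 0.375.

0.375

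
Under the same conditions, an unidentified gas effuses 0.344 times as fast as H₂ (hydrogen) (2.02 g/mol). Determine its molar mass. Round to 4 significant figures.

17.07 g/mol

Graham's law gives rate_X/rate_H₂ = √(M_H₂/M_X).
0.344 = √(2.02/M_X)
M_X = 2.02 / 0.344² = 2.02 / 0.1183 = 17.07 g/mol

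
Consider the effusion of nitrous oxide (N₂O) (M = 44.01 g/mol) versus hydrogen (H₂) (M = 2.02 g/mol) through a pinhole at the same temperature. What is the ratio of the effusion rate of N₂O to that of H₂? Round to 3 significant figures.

Since effusion rate ∝ 1/√M, rate_N₂O/rate_H₂ = √(M_H₂/M_N₂O) = √(2.02/44.01) = √0.04590 = 0.214.

0.214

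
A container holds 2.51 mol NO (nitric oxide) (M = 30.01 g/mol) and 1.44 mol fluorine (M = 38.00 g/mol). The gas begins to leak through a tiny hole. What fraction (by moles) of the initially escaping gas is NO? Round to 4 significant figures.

0.6623

Effusion rate of each component ∝ n_i/√M_i (partial pressure × 1/√M).
So x_NO in the escaping gas = (n_NO/√M_NO) / Σ(n_i/√M_i)
= (2.51/√30.01) / (2.51/√30.01 + 1.44/√38.00) = 0.4582/(0.4582 + 0.2336) = 0.6623.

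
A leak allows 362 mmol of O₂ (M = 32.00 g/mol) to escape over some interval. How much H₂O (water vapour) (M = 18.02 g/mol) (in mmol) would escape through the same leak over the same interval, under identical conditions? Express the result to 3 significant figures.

482 mmol

Graham's law gives rate_H₂O/rate_O₂ = √(M_O₂/M_H₂O) = √(32.00/18.02) = √1.776 = 1.333.
So the amount for H₂O is 362 × 1.333 = 482 mmol.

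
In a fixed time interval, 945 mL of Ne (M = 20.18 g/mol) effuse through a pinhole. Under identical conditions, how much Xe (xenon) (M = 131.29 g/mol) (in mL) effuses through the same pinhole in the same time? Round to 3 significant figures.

From Graham's law, rate_Xe/rate_Ne = √(M_Ne/M_Xe) = √(20.18/131.29) = √0.1537 = 0.3921.
So the volume for Xe is 945 × 0.3921 = 370 mL.

370 mL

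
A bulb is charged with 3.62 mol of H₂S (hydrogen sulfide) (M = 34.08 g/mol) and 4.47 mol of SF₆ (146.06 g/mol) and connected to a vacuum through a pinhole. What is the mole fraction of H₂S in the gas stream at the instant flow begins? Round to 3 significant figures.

The effusion rate of species i is ∝ p_i/√M_i ∝ n_i/√M_i.
So x_H₂S in the escaping gas = (n_H₂S/√M_H₂S) / Σ(n_i/√M_i)
= (3.62/√34.08) / (3.62/√34.08 + 4.47/√146.06) = 0.6201/(0.6201 + 0.3699) = 0.626.

0.626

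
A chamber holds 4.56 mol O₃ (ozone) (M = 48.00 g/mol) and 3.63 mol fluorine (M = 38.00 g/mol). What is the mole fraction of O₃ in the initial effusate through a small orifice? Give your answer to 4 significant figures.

0.5278

The effusion rate of species i is ∝ p_i/√M_i ∝ n_i/√M_i.
x_O₃(eff) = (n_O₃/√M_O₃) / (n_O₃/√M_O₃ + n_F₂/√M_F₂)
= (4.56/√48.00) / (4.56/√48.00 + 3.63/√38.00) = 0.6582/(0.6582 + 0.5889) = 0.5278.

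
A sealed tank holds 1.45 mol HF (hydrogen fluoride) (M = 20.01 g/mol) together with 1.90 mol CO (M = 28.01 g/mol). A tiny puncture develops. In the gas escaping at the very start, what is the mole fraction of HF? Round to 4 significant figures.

Effusion rate of each component ∝ n_i/√M_i (partial pressure × 1/√M).
Mole fraction of HF in the effusate = (n_HF/√M_HF) / (n_HF/√M_HF + n_CO/√M_CO)
= (1.45/√20.01) / (1.45/√20.01 + 1.90/√28.01) = 0.3241/(0.3241 + 0.3590) = 0.4745.

0.4745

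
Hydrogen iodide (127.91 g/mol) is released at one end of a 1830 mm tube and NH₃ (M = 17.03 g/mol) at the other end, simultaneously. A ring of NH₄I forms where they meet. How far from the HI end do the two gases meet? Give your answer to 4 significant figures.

489.2 mm

Graham's law gives d_HI/d_NH₃ = rate_HI/rate_NH₃ = √(M_NH₃/M_HI) = √(17.03/127.91) = 0.3649.
With d_HI + d_NH₃ = 1830 mm, d_NH₃ = 1830/(1 + 0.3649) = 1341 mm.
d_HI = 1830 − 1341 = 489.2 mm.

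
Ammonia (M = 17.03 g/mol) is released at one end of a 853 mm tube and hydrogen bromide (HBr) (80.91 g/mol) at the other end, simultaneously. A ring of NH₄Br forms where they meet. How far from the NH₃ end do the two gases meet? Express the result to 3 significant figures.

In equal time, each gas travels a distance ∝ its rate ∝ 1/√M, so d_NH₃/d_HBr = √(M_HBr/M_NH₃) = √(80.91/17.03) = 2.180.
With d_NH₃ + d_HBr = 853 mm, d_HBr = 853/(1 + 2.180) = 268.3 mm.
d_NH₃ = 853 − 268.3 = 585 mm.

585 mm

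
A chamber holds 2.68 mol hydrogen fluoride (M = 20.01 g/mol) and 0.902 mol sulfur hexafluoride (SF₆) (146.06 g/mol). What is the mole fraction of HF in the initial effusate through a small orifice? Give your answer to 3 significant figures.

0.889

The effusion rate of species i is ∝ p_i/√M_i ∝ n_i/√M_i.
So x_HF in the escaping gas = (n_HF/√M_HF) / Σ(n_i/√M_i)
= (2.68/√20.01) / (2.68/√20.01 + 0.902/√146.06) = 0.5991/(0.5991 + 0.07463) = 0.889.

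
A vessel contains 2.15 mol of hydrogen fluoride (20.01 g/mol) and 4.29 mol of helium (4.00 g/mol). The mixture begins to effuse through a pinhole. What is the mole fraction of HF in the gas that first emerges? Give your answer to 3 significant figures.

Rate_i ∝ x_i/√M_i (Graham's law weighted by mole fraction), so the effusate composition follows n_i/√M_i.
x_HF(eff) = (n_HF/√M_HF) / (n_HF/√M_HF + n_He/√M_He)
= (2.15/√20.01) / (2.15/√20.01 + 4.29/√4.00) = 0.4806/(0.4806 + 2.145) = 0.183.

0.183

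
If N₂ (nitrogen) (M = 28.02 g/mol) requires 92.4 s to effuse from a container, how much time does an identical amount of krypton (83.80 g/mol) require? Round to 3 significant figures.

160 s

By Graham's law, t_Kr/t_N₂ = √(M_Kr/M_N₂) = √(83.80/28.02) = √2.991 = 1.729.
So the time for Kr is 92.4 × 1.729 = 160 s.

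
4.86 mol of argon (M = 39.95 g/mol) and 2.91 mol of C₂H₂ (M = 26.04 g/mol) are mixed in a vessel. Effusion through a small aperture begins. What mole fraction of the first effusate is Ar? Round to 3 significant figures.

The effusion rate of species i is ∝ p_i/√M_i ∝ n_i/√M_i.
x_Ar(eff) = (n_Ar/√M_Ar) / (n_Ar/√M_Ar + n_C₂H₂/√M_C₂H₂)
= (4.86/√39.95) / (4.86/√39.95 + 2.91/√26.04) = 0.7689/(0.7689 + 0.5703) = 0.574.

0.574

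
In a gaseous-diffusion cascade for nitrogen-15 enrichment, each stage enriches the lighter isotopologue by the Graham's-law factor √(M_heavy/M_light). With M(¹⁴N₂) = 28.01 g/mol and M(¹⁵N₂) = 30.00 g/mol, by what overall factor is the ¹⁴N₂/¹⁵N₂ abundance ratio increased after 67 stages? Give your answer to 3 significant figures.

The single-stage factor is √(M_heavy/M_light), so 67 stages give [√(30.00/28.01)]^67 = (30.00/28.01)^(67/2).
= 1.07105^(67/2) = 9.97.

9.97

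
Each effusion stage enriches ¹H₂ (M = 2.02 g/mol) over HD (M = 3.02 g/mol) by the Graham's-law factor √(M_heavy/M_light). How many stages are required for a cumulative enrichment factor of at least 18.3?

Per stage α = (3.02/2.02)^(1/2) = 1.49505^0.5, giving ln α = 0.2011.
Need α^N ≥ 18.3 ⇒ N ≥ ln(18.3) / ln α = 2.907 / 0.2011 = 14.46.
So at least 15 stages are needed.

15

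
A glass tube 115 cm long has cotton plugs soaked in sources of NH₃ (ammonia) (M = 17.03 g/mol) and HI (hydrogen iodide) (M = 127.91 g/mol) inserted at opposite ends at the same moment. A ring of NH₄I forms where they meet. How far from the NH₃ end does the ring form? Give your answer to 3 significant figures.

In equal time, each gas travels a distance ∝ its rate ∝ 1/√M, so d_NH₃/d_HI = √(M_HI/M_NH₃) = √(127.91/17.03) = 2.741.
With d_NH₃ + d_HI = 115 cm, d_HI = 115/(1 + 2.741) = 30.74 cm.
d_NH₃ = 115 − 30.74 = 84.3 cm.

84.3 cm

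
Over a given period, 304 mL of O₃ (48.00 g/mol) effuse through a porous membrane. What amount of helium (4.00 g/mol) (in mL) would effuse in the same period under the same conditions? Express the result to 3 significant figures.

Graham's law gives rate_He/rate_O₃ = √(M_O₃/M_He) = √(48.00/4.00) = √12.00 = 3.464.
So the volume for He is 304 × 3.464 = 1050 mL.

1050 mL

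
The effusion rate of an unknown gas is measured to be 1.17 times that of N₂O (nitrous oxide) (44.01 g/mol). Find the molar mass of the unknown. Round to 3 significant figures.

32.1 g/mol

Graham's law gives rate_X/rate_N₂O = √(M_N₂O/M_X).
1.17 = √(44.01/M_X)
M_X = 44.01 / 1.17² = 44.01 / 1.369 = 32.1 g/mol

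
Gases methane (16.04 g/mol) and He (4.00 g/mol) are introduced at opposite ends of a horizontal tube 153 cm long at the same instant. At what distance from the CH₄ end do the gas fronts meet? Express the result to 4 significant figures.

50.96 cm

The fronts meet when d_CH₄ + d_He = L with d_CH₄/d_He = √(M_He/M_CH₄) (Graham's law). Here √(M_He/M_CH₄) = √(4.00/16.04) = 0.4994.
With d_CH₄ + d_He = 153 cm, d_He = 153/(1 + 0.4994) = 102.0 cm.
d_CH₄ = 153 − 102.0 = 50.96 cm.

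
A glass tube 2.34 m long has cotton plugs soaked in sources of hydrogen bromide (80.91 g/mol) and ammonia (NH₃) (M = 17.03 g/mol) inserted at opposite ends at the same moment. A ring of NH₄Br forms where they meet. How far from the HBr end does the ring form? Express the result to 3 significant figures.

Graham's law gives d_HBr/d_NH₃ = rate_HBr/rate_NH₃ = √(M_NH₃/M_HBr) = √(17.03/80.91) = 0.4588.
With d_HBr + d_NH₃ = 2.34 m, d_NH₃ = 2.34/(1 + 0.4588) = 1.604 m.
d_HBr = 2.34 − 1.604 = 0.736 m.

0.736 m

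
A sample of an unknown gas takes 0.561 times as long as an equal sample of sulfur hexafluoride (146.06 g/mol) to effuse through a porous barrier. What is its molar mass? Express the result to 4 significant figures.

45.97 g/mol

By Graham's law, t_X/t_SF₆ = √(M_X/M_SF₆).
0.561 = √(M_X/146.06)
M_X = 146.06 × 0.561² = 146.06 × 0.3147 = 45.97 g/mol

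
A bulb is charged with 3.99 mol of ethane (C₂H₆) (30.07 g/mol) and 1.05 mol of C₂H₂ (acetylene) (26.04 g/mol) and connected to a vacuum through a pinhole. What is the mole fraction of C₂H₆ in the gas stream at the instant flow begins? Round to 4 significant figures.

0.7796

The effusion rate of species i is ∝ p_i/√M_i ∝ n_i/√M_i.
x_C₂H₆(eff) = (n_C₂H₆/√M_C₂H₆) / (n_C₂H₆/√M_C₂H₆ + n_C₂H₂/√M_C₂H₂)
= (3.99/√30.07) / (3.99/√30.07 + 1.05/√26.04) = 0.7276/(0.7276 + 0.2058) = 0.7796.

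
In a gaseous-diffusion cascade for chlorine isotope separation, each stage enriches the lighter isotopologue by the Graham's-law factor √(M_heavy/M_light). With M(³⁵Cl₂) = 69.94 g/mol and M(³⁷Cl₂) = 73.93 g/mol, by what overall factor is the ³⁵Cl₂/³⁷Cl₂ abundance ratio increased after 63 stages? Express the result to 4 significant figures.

5.741

Overall factor = α^63 with α = √(73.93/69.94), i.e. (73.93/69.94)^(63/2).
= 1.05705^(63/2) = 5.741.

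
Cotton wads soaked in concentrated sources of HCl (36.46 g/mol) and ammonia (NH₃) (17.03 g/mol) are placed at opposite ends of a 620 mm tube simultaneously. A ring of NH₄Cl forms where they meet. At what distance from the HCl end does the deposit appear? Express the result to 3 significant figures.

Graham's law gives d_HCl/d_NH₃ = rate_HCl/rate_NH₃ = √(M_NH₃/M_HCl) = √(17.03/36.46) = 0.6834.
With d_HCl + d_NH₃ = 620 mm, d_NH₃ = 620/(1 + 0.6834) = 368.3 mm.
d_HCl = 620 − 368.3 = 252 mm.

252 mm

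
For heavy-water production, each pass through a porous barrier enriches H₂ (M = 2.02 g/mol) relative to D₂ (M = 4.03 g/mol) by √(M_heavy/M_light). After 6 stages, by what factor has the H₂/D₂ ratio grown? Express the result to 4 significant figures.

7.941

The single-stage factor is √(M_heavy/M_light), so 6 stages give [√(4.03/2.02)]^6 = (4.03/2.02)^(6/2).
= 1.99505^3 = 7.941.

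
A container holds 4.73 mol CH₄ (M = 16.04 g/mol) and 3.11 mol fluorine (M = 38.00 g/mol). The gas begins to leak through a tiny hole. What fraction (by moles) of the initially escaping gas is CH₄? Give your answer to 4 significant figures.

Rate_i ∝ x_i/√M_i (Graham's law weighted by mole fraction), so the effusate composition follows n_i/√M_i.
x_CH₄(eff) = (n_CH₄/√M_CH₄) / (n_CH₄/√M_CH₄ + n_F₂/√M_F₂)
= (4.73/√16.04) / (4.73/√16.04 + 3.11/√38.00) = 1.181/(1.181 + 0.5045) = 0.7007.

0.7007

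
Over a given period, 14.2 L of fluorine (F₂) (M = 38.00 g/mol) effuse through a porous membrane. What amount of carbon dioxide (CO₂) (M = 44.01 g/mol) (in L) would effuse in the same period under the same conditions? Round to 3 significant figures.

Using Graham's law: rate_CO₂/rate_F₂ = √(M_F₂/M_CO₂) = √(38.00/44.01) = √0.8634 = 0.9292.
So the volume for CO₂ is 14.2 × 0.9292 = 13.2 L.

13.2 L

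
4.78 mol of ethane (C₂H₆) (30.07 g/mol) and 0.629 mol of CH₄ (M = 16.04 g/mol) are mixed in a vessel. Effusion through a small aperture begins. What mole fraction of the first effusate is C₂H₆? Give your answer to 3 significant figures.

0.847

The effusion rate of species i is ∝ p_i/√M_i ∝ n_i/√M_i.
So x_C₂H₆ in the escaping gas = (n_C₂H₆/√M_C₂H₆) / Σ(n_i/√M_i)
= (4.78/√30.07) / (4.78/√30.07 + 0.629/√16.04) = 0.8717/(0.8717 + 0.1571) = 0.847.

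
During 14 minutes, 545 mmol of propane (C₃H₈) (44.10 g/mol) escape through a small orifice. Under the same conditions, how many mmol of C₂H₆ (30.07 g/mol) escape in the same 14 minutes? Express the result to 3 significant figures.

Graham's law gives rate_C₂H₆/rate_C₃H₈ = √(M_C₃H₈/M_C₂H₆) = √(44.10/30.07) = √1.467 = 1.211.
So the amount for C₂H₆ is 545 × 1.211 = 660 mmol.

660 mmol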